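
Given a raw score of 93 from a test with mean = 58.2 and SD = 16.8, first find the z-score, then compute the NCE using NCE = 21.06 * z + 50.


z = (X - mean) / SD = (93 - 58.2) / 16.8
z = 34.8 / 16.8
z = 2.0714
NCE = NCE = 21.06z + 50
Carry z at full precision (z = 34.8 / 16.8) into the conversion:
NCE = 21.06 * (34.8 / 16.8) + 50 = 732.888 / 16.8 + 50
NCE = 43.6243 + 50
NCE = 93.6243

93.6243


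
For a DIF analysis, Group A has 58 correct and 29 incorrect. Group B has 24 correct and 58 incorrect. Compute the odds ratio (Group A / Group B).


Odds_A = 58/29 = 2.0
Odds_B = 24/58 = 0.4138
OR = Odds_A / Odds_B = 2.0 / 0.4138
Exactly, OR = (58 * 58) / (29 * 24) = 3364 / 696
OR = 4.8333

4.8333


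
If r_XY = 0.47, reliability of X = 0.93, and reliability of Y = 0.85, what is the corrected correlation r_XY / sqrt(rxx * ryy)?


r_corrected = rxy / sqrt(rxx * ryy)
= 0.47 / sqrt(0.93 * 0.85)
= 0.47 / sqrt(0.7905)
= 0.47 / 0.889101
r_corrected = 0.5286

0.5286


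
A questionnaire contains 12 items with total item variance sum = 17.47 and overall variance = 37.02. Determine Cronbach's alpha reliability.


alpha = (k/(k-1)) * (1 - sum(si^2)/s_total^2)
= (12/11) * (1 - 17.47/37.02)
alpha = 0.5761

0.5761


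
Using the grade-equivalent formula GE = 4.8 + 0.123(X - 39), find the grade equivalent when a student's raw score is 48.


raw - median = 48 - 39 = 9
slope * diff = 0.123 * 9 = 1.107
GE = 4.8 + 1.107
GE = 5.907

5.907


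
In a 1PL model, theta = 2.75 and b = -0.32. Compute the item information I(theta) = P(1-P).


P = 1/(1+exp(-(2.75--0.32))) = 0.9556
I = P*(1-P) = 0.9556 * 0.0444
I = 0.0424

0.0424


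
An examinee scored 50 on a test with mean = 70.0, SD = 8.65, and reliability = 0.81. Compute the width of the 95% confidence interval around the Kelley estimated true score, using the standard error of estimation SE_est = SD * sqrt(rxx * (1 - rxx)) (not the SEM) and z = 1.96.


True score estimate = 0.81*50 + 0.19*70.0 = 53.8
SE_est = SD * sqrt(rxx * (1 - rxx)) = 8.65 * sqrt(0.81 * 0.19) = 8.65 * sqrt(0.1539) = 3.393403
CI = T_est +/- z * SE_est, so width = 2 * z * SE_est = 2 * 1.96 * 3.393403
Width = 13.3021

13.3021


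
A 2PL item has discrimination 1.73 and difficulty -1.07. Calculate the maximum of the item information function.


For 2PL, max info at theta = b = -1.07
I_max = a^2 / 4 = 1.73^2 / 4
= 2.9929 / 4
I_max = 0.7482

0.7482


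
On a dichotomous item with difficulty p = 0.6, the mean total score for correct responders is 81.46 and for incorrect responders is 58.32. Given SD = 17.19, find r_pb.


q = 1 - p = 0.4
rpb = ((M1 - M0) / SD) * sqrt(p * q)
rpb = ((81.46 - 58.32) / 17.19) * sqrt(0.6 * 0.4)
rpb = 0.6595

0.6595


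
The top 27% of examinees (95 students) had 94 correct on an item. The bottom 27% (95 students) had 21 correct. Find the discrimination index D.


p_upper = 94/95 = 0.9895
p_lower = 21/95 = 0.2211
D = 0.9895 - 0.2211 = 0.7684

0.7684


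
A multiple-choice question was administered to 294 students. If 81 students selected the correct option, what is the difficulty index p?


Item difficulty p = number correct / total examinees
p = 81 / 294
p = 0.2755

0.2755


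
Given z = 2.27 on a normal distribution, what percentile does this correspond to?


CDF(z) = 0.5 * (1 + erf(z/sqrt(2)))
erf(1.6051) = 0.9768
CDF = 0.9884
Percentile rank = 0.9884 * 100 = 98.84

98.84


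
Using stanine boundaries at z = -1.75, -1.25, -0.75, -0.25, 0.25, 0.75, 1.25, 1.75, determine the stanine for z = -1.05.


Stanine boundaries: [-1.75, -1.25, -0.75, -0.25, 0.25, 0.75, 1.25, 1.75]
z = -1.05
Check each boundary:
  z >= -1.75 -> could be stanine 2
  z >= -1.25 -> could be stanine 3
  z < -0.75
  z < -0.25
  z < 0.25
  z < 0.75
  z < 1.25
  z < 1.75
Highest qualifying boundary gives stanine = 3

3


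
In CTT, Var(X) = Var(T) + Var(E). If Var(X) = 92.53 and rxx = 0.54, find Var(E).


var_true = rxx * var_obs = 0.54 * 92.53 = 49.9662
var_error = var_obs - var_true
var_error = 92.53 - 49.9662
var_error = 42.5638

42.5638


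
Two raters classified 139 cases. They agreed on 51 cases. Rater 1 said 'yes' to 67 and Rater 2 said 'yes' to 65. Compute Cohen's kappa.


P_o = 51/139 = 0.366906
P_e = (67*65 + 72*74) / 19321 = 0.501165
kappa = (P_o - P_e) / (1 - P_e)
kappa = (0.366906 - 0.501165) / (1 - 0.501165)
kappa = -0.2691

-0.2691


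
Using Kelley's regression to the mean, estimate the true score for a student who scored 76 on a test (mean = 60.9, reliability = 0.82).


T_est = rxx * X + (1 - rxx) * mean
T_est = 0.82 * 76 + 0.18 * 60.9
T_est = 62.32 + 10.962
T_est = 73.282

73.282


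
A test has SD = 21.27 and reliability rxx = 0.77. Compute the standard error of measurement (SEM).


SEM = SD * sqrt(1 - rxx)
SEM = 21.27 * sqrt(1 - 0.77)
SEM = 21.27 * sqrt(0.23) = 21.27 * 0.479583
SEM = 10.2007

10.2007


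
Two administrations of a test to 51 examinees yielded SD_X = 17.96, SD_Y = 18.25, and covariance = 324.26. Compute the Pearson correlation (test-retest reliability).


r = cov(X,Y) / (SD_X * SD_Y)
r = 324.26 / (17.96 * 18.25)
r = 324.26 / 327.77
r = 0.9893

0.9893


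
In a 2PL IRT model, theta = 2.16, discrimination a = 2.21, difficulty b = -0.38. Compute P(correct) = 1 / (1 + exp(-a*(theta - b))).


a*(theta - b) = 2.21 * (2.16 - -0.38) = 5.6134
exp(-5.6134) = 0.0036
P = 1 / (1 + 0.0036)
P = 0.9964

0.9964


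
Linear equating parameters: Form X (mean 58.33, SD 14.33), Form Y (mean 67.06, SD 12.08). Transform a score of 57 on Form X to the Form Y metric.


slope = SD_Y / SD_X = 12.08 / 14.33 ~ 0.843
intercept = mean_Y - slope * mean_X = 67.06 - (12.08 / 14.33) * 58.33 ~ 17.8886
Y = slope * X + intercept. To avoid rounding drift from the rounded slope/intercept, evaluate the equivalent form Y = mean_Y + SD_Y * (X - mean_X) / SD_X at full precision:
Y = 67.06 + 12.08 * (57 - 58.33) / 14.33
Y = 67.06 - 12.08 * 1.33 / 14.33
Y = 67.06 - 16.0664 / 14.33
Y = 67.06 - 1.1212
Y = 65.9388

65.9388


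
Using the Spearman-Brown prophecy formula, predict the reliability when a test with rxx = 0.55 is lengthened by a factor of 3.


r_new = (n * rxx) / (1 + (n-1) * rxx)
r_new = (3 * 0.55) / (1 + 2 * 0.55)
r_new = 1.65 / 2.1
r_new = 0.7857

0.7857


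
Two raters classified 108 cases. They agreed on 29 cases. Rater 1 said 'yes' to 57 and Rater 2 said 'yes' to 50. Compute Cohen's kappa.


P_o = 29/108 = 0.268519
P_e = (57*50 + 51*58) / 11664 = 0.497942
kappa = (P_o - P_e) / (1 - P_e)
kappa = (0.268519 - 0.497942) / (1 - 0.497942)
kappa = -0.457

-0.457


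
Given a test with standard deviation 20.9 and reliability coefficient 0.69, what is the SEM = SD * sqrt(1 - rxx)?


SEM = SD * sqrt(1 - rxx)
SEM = 20.9 * sqrt(1 - 0.69)
SEM = 20.9 * sqrt(0.31) = 20.9 * 0.556776
SEM = 11.6366

11.6366


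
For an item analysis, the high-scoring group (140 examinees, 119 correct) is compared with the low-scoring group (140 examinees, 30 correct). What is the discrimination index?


p_upper = 119/140 = 0.85
p_lower = 30/140 = 0.2143
D = 0.85 - 0.2143 = 0.6357

0.6357


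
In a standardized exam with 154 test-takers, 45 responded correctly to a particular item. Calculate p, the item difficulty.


Item difficulty p = number correct / total examinees
p = 45 / 154
p = 0.2922

0.2922


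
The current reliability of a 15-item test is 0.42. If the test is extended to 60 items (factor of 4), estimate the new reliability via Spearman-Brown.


r_new = (n * rxx) / (1 + (n-1) * rxx)
r_new = (4 * 0.42) / (1 + 3 * 0.42)
r_new = 1.68 / 2.26
r_new = 0.7434

0.7434


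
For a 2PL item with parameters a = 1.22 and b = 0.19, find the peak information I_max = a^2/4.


For 2PL, max info at theta = b = 0.19
I_max = a^2 / 4 = 1.22^2 / 4
= 1.4884 / 4
I_max = 0.3721

0.3721


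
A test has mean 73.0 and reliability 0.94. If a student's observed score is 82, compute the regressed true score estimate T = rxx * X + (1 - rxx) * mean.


T_est = rxx * X + (1 - rxx) * mean
T_est = 0.94 * 82 + 0.06 * 73.0
T_est = 77.08 + 4.38
T_est = 81.46

81.46


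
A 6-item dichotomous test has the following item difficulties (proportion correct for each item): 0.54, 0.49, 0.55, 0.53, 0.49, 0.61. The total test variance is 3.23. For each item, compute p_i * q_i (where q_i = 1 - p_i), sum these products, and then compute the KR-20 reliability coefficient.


For each item, compute p_i * q_i:
  Item 1: 0.54 * 0.46 = 0.2484
  Item 2: 0.49 * 0.51 = 0.2499
  Item 3: 0.55 * 0.45 = 0.2475
  Item 4: 0.53 * 0.47 = 0.2491
  Item 5: 0.49 * 0.51 = 0.2499
  Item 6: 0.61 * 0.39 = 0.2379
Sum(p_i * q_i) = 0.2484 + 0.2499 + 0.2475 + 0.2491 + 0.2499 + 0.2379 = 1.4827
KR-20 = (k/(k-1)) * (1 - Sum(p_i*q_i) / Var_total)
= (6/5) * (1 - 1.4827/3.23)
= 1.2 * 0.541
KR-20 = 0.6492

0.6492


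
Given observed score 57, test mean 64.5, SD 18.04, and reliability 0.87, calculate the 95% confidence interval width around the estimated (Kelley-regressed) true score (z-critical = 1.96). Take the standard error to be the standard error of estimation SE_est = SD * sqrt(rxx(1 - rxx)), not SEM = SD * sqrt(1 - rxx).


True score estimate = 0.87*57 + 0.13*64.5 = 57.975
SE_est = SD * sqrt(rxx * (1 - rxx)) = 18.04 * sqrt(0.87 * 0.13) = 18.04 * sqrt(0.1131) = 6.066914
CI = T_est +/- z * SE_est, so width = 2 * z * SE_est = 2 * 1.96 * 6.066914
Width = 23.7823

23.7823


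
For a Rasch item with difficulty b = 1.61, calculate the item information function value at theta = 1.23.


P = 1/(1+exp(-(1.23-1.61))) = 0.4061
I = P*(1-P) = 0.4061 * 0.5939
I = 0.2412

0.2412


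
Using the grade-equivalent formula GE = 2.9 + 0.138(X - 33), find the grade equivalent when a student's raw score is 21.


raw - median = 21 - 33 = -12
slope * diff = 0.138 * -12 = -1.656
GE = 2.9 + -1.656
GE = 1.244

1.244


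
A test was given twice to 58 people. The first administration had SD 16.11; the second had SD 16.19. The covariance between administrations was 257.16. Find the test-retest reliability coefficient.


r = cov(X,Y) / (SD_X * SD_Y)
r = 257.16 / (16.11 * 16.19)
r = 257.16 / 260.8209
r = 0.986

0.986


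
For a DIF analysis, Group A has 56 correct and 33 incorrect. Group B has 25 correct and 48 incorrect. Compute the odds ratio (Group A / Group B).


Odds_A = 56/33 = 1.697
Odds_B = 25/48 = 0.5208
OR = Odds_A / Odds_B = 1.697 / 0.5208
Exactly, OR = (56 * 48) / (33 * 25) = 2688 / 825
OR = 3.2582

3.2582


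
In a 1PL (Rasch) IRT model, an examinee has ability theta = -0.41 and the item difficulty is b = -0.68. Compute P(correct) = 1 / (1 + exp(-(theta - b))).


theta - b = -0.41 - -0.68 = 0.27
exp(-(theta - b)) = exp(-0.27) = 0.7634
P = 1 / (1 + 0.7634)
P = 0.5671

0.5671


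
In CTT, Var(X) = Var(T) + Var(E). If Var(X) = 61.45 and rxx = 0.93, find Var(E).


var_true = rxx * var_obs = 0.93 * 61.45 = 57.1485
var_error = var_obs - var_true
var_error = 61.45 - 57.1485
var_error = 4.3015

4.3015


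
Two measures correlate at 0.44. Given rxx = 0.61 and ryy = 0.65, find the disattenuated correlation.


r_corrected = rxy / sqrt(rxx * ryy)
= 0.44 / sqrt(0.61 * 0.65)
= 0.44 / sqrt(0.3965)
= 0.44 / 0.629682
r_corrected = 0.6988

0.6988


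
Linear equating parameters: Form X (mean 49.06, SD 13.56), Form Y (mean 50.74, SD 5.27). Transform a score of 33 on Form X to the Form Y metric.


slope = SD_Y / SD_X = 5.27 / 13.56 ~ 0.3886
intercept = mean_Y - slope * mean_X = 50.74 - (5.27 / 13.56) * 49.06 ~ 31.6732
Y = slope * X + intercept. To avoid rounding drift from the rounded slope/intercept, evaluate the equivalent form Y = mean_Y + SD_Y * (X - mean_X) / SD_X at full precision:
Y = 50.74 + 5.27 * (33 - 49.06) / 13.56
Y = 50.74 - 5.27 * 16.06 / 13.56
Y = 50.74 - 84.6362 / 13.56
Y = 50.74 - 6.2416
Y = 44.4984

44.4984


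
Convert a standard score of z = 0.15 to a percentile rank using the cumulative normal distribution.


CDF(z) = 0.5 * (1 + erf(z/sqrt(2)))
erf(0.1061) = 0.1192
CDF = 0.5596
Percentile rank = 0.5596 * 100 = 55.96

55.96


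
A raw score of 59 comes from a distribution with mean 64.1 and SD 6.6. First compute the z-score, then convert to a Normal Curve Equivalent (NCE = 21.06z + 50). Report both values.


z = (X - mean) / SD = (59 - 64.1) / 6.6
z = -5.1 / 6.6
z = -0.7727
NCE = NCE = 21.06z + 50
Carry z at full precision (z = -5.1 / 6.6) into the conversion:
NCE = 21.06 * (-5.1 / 6.6) + 50 = -107.406 / 6.6 + 50
NCE = -16.2736 + 50
NCE = 33.7264

33.7264


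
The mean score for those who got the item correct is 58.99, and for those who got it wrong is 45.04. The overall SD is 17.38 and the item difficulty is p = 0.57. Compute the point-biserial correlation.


q = 1 - p = 0.43
rpb = ((M1 - M0) / SD) * sqrt(p * q)
rpb = ((58.99 - 45.04) / 17.38) * sqrt(0.57 * 0.43)
rpb = 0.3974

0.3974


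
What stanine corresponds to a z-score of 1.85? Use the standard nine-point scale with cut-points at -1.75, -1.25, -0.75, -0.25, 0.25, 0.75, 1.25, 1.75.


Stanine boundaries: [-1.75, -1.25, -0.75, -0.25, 0.25, 0.75, 1.25, 1.75]
z = 1.85
Check each boundary:
  z >= -1.75 -> could be stanine 2
  z >= -1.25 -> could be stanine 3
  z >= -0.75 -> could be stanine 4
  z >= -0.25 -> could be stanine 5
  z >= 0.25 -> could be stanine 6
  z >= 0.75 -> could be stanine 7
  z >= 1.25 -> could be stanine 8
  z >= 1.75 -> could be stanine 9
Highest qualifying boundary gives stanine = 9

9


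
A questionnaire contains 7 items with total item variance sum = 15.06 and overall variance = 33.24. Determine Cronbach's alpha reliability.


alpha = (k/(k-1)) * (1 - sum(si^2)/s_total^2)
= (7/6) * (1 - 15.06/33.24)
alpha = 0.6381

0.6381


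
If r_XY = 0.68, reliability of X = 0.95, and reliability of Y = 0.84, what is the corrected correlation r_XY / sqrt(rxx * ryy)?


r_corrected = rxy / sqrt(rxx * ryy)
= 0.68 / sqrt(0.95 * 0.84)
= 0.68 / sqrt(0.798)
= 0.68 / 0.893308
r_corrected = 0.7612

0.7612


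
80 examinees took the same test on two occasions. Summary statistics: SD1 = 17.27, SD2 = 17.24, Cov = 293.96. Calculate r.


r = cov(X,Y) / (SD_X * SD_Y)
r = 293.96 / (17.27 * 17.24)
r = 293.96 / 297.7348
r = 0.9873

0.9873


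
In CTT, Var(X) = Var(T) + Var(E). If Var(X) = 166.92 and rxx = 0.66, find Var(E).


var_true = rxx * var_obs = 0.66 * 166.92 = 110.1672
var_error = var_obs - var_true
var_error = 166.92 - 110.1672
var_error = 56.7528

56.7528


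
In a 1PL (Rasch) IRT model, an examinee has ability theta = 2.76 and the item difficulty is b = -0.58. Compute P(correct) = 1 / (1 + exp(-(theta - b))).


theta - b = 2.76 - -0.58 = 3.34
exp(-(theta - b)) = exp(-3.34) = 0.0354
P = 1 / (1 + 0.0354)
P = 0.9658

0.9658


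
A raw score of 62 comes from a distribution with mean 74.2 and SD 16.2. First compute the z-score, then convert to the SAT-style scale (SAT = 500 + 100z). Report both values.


z = (X - mean) / SD = (62 - 74.2) / 16.2
z = -12.2 / 16.2
z = -0.7531
SAT-scale = SAT = 500 + 100z
Carry z at full precision (z = -12.2 / 16.2) into the conversion:
SAT-scale = 500 + 100 * (-12.2 / 16.2) = 500 + -1220 / 16.2
SAT-scale = 500 + -75.3086
SAT-scale = 424.6914

424.6914


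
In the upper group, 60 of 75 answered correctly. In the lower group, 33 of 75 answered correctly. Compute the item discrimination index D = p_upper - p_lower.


p_upper = 60/75 = 0.8
p_lower = 33/75 = 0.44
D = 0.8 - 0.44 = 0.36

0.36


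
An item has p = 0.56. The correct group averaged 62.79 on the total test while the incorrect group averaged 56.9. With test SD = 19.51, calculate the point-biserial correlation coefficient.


q = 1 - p = 0.44
rpb = ((M1 - M0) / SD) * sqrt(p * q)
rpb = ((62.79 - 56.9) / 19.51) * sqrt(0.56 * 0.44)
rpb = 0.1499

0.1499


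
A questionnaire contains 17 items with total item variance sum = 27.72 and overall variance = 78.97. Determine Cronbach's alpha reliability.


alpha = (k/(k-1)) * (1 - sum(si^2)/s_total^2)
= (17/16) * (1 - 27.72/78.97)
alpha = 0.6895

0.6895


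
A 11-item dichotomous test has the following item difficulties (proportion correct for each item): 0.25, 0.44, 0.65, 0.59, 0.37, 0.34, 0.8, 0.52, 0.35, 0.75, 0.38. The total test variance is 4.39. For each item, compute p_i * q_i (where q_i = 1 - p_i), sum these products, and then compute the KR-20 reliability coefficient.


For each item, compute p_i * q_i:
  Item 1: 0.25 * 0.75 = 0.1875
  Item 2: 0.44 * 0.56 = 0.2464
  Item 3: 0.65 * 0.35 = 0.2275
  Item 4: 0.59 * 0.41 = 0.2419
  Item 5: 0.37 * 0.63 = 0.2331
  Item 6: 0.34 * 0.66 = 0.2244
  Item 7: 0.8 * 0.2 = 0.16
  Item 8: 0.52 * 0.48 = 0.2496
  Item 9: 0.35 * 0.65 = 0.2275
  Item 10: 0.75 * 0.25 = 0.1875
  Item 11: 0.38 * 0.62 = 0.2356
Sum(p_i * q_i) = 0.1875 + 0.2464 + 0.2275 + 0.2419 + 0.2331 + 0.2244 + 0.16 + 0.2496 + 0.2275 + 0.1875 + 0.2356 = 2.421
KR-20 = (k/(k-1)) * (1 - Sum(p_i*q_i) / Var_total)
= (11/10) * (1 - 2.421/4.39)
= 1.1 * 0.4485
KR-20 = 0.4934

0.4934


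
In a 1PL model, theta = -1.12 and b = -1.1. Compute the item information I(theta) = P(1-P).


P = 1/(1+exp(-(-1.12--1.1))) = 0.495
I = P*(1-P) = 0.495 * 0.505
I = 0.25

0.25


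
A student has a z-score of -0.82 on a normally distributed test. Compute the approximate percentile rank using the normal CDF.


CDF(z) = 0.5 * (1 + erf(z/sqrt(2)))
erf(-0.5798) = -0.5878
CDF = 0.2061
Percentile rank = 0.2061 * 100 = 20.61

20.61


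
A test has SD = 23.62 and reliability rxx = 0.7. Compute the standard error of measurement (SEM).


SEM = SD * sqrt(1 - rxx)
SEM = 23.62 * sqrt(1 - 0.7)
SEM = 23.62 * sqrt(0.3) = 23.62 * 0.547723
SEM = 12.9372

12.9372


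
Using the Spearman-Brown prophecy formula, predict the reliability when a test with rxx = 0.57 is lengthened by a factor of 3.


r_new = (n * rxx) / (1 + (n-1) * rxx)
r_new = (3 * 0.57) / (1 + 2 * 0.57)
r_new = 1.71 / 2.14
r_new = 0.7991

0.7991


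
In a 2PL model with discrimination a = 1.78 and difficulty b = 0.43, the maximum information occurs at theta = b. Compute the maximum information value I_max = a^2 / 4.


For 2PL, max info at theta = b = 0.43
I_max = a^2 / 4 = 1.78^2 / 4
= 3.1684 / 4
I_max = 0.7921

0.7921


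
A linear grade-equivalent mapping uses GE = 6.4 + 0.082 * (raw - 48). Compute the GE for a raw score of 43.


raw - median = 43 - 48 = -5
slope * diff = 0.082 * -5 = -0.41
GE = 6.4 + -0.41
GE = 5.99

5.99


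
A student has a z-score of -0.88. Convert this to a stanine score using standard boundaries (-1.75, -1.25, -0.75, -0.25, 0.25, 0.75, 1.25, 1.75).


Stanine boundaries: [-1.75, -1.25, -0.75, -0.25, 0.25, 0.75, 1.25, 1.75]
z = -0.88
Check each boundary:
  z >= -1.75 -> could be stanine 2
  z >= -1.25 -> could be stanine 3
  z < -0.75
  z < -0.25
  z < 0.25
  z < 0.75
  z < 1.25
  z < 1.75
Highest qualifying boundary gives stanine = 3

3


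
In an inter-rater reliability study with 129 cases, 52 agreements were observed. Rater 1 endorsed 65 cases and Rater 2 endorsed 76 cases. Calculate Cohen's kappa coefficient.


P_o = 52/129 = 0.403101
P_e = (65*76 + 64*53) / 16641 = 0.500691
kappa = (P_o - P_e) / (1 - P_e)
kappa = (0.403101 - 0.500691) / (1 - 0.500691)
kappa = -0.1955

-0.1955


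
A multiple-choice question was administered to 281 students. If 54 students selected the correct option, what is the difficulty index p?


Item difficulty p = number correct / total examinees
p = 54 / 281
p = 0.1922

0.1922


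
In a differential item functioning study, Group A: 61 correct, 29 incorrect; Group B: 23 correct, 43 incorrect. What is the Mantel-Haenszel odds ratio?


Odds_A = 61/29 = 2.1034
Odds_B = 23/43 = 0.5349
OR = Odds_A / Odds_B = 2.1034 / 0.5349
Exactly, OR = (61 * 43) / (29 * 23) = 2623 / 667
OR = 3.9325

3.9325


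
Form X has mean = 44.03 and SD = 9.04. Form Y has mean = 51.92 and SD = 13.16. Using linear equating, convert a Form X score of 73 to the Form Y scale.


slope = SD_Y / SD_X = 13.16 / 9.04 ~ 1.4558
intercept = mean_Y - slope * mean_X = 51.92 - (13.16 / 9.04) * 44.03 ~ -12.1768
Y = slope * X + intercept. To avoid rounding drift from the rounded slope/intercept, evaluate the equivalent form Y = mean_Y + SD_Y * (X - mean_X) / SD_X at full precision:
Y = 51.92 + 13.16 * (73 - 44.03) / 9.04
Y = 51.92 + 13.16 * 28.97 / 9.04
Y = 51.92 + 381.2452 / 9.04
Y = 51.92 + 42.1731
Y = 94.0931

94.0931


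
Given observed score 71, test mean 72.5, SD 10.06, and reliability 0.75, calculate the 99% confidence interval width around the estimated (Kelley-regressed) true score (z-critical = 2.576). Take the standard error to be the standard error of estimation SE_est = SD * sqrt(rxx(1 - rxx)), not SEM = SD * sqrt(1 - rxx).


True score estimate = 0.75*71 + 0.25*72.5 = 71.375
SE_est = SD * sqrt(rxx * (1 - rxx)) = 10.06 * sqrt(0.75 * 0.25) = 10.06 * sqrt(0.1875) = 4.356108
CI = T_est +/- z * SE_est, so width = 2 * z * SE_est = 2 * 2.576 * 4.356108
Width = 22.4427

22.4427


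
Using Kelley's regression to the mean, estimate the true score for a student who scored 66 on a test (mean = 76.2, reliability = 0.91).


T_est = rxx * X + (1 - rxx) * mean
T_est = 0.91 * 66 + 0.09 * 76.2
T_est = 60.06 + 6.858
T_est = 66.918

66.918


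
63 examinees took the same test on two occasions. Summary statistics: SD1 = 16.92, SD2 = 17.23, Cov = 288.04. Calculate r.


r = cov(X,Y) / (SD_X * SD_Y)
r = 288.04 / (16.92 * 17.23)
r = 288.04 / 291.5316
r = 0.988

0.988


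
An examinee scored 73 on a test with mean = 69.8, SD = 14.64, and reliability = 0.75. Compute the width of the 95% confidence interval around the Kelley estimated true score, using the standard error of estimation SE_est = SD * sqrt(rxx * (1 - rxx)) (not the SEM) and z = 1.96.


True score estimate = 0.75*73 + 0.25*69.8 = 72.2
SE_est = SD * sqrt(rxx * (1 - rxx)) = 14.64 * sqrt(0.75 * 0.25) = 14.64 * sqrt(0.1875) = 6.339306
CI = T_est +/- z * SE_est, so width = 2 * z * SE_est = 2 * 1.96 * 6.339306
Width = 24.8501

24.8501


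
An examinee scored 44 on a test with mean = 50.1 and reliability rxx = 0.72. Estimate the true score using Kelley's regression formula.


T_est = rxx * X + (1 - rxx) * mean
T_est = 0.72 * 44 + 0.28 * 50.1
T_est = 31.68 + 14.028
T_est = 45.708

45.708


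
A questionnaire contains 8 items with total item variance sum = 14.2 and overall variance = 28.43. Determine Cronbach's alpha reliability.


alpha = (k/(k-1)) * (1 - sum(si^2)/s_total^2)
= (8/7) * (1 - 14.2/28.43)
alpha = 0.572

0.572


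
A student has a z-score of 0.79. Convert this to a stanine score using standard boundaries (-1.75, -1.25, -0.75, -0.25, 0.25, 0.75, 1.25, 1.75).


Stanine boundaries: [-1.75, -1.25, -0.75, -0.25, 0.25, 0.75, 1.25, 1.75]
z = 0.79
Check each boundary:
  z >= -1.75 -> could be stanine 2
  z >= -1.25 -> could be stanine 3
  z >= -0.75 -> could be stanine 4
  z >= -0.25 -> could be stanine 5
  z >= 0.25 -> could be stanine 6
  z >= 0.75 -> could be stanine 7
  z < 1.25
  z < 1.75
Highest qualifying boundary gives stanine = 7

7


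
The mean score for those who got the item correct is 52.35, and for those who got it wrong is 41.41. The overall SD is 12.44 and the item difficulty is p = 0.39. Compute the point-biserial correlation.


q = 1 - p = 0.61
rpb = ((M1 - M0) / SD) * sqrt(p * q)
rpb = ((52.35 - 41.41) / 12.44) * sqrt(0.39 * 0.61)
rpb = 0.4289

0.4289


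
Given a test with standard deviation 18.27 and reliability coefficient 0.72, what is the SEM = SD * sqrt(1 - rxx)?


SEM = SD * sqrt(1 - rxx)
SEM = 18.27 * sqrt(1 - 0.72)
SEM = 18.27 * sqrt(0.28) = 18.27 * 0.52915
SEM = 9.6676

9.6676


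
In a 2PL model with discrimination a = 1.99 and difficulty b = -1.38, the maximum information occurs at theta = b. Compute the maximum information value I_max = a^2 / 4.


For 2PL, max info at theta = b = -1.38
I_max = a^2 / 4 = 1.99^2 / 4
= 3.9601 / 4
I_max = 0.99

0.99


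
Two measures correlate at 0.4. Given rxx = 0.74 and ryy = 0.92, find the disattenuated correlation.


r_corrected = rxy / sqrt(rxx * ryy)
= 0.4 / sqrt(0.74 * 0.92)
= 0.4 / sqrt(0.6808)
= 0.4 / 0.825106
r_corrected = 0.4848

0.4848


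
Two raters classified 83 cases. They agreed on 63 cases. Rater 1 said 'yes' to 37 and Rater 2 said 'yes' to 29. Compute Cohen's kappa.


P_o = 63/83 = 0.759036
P_e = (37*29 + 46*54) / 6889 = 0.51633
kappa = (P_o - P_e) / (1 - P_e)
kappa = (0.759036 - 0.51633) / (1 - 0.51633)
kappa = 0.5018

0.5018


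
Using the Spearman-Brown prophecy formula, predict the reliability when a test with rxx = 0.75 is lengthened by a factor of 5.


r_new = (n * rxx) / (1 + (n-1) * rxx)
r_new = (5 * 0.75) / (1 + 4 * 0.75)
r_new = 3.75 / 4.0
r_new = 0.9375

0.9375


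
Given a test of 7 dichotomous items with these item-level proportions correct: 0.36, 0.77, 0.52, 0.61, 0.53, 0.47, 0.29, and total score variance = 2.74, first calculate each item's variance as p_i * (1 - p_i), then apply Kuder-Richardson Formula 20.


For each item, compute p_i * q_i:
  Item 1: 0.36 * 0.64 = 0.2304
  Item 2: 0.77 * 0.23 = 0.1771
  Item 3: 0.52 * 0.48 = 0.2496
  Item 4: 0.61 * 0.39 = 0.2379
  Item 5: 0.53 * 0.47 = 0.2491
  Item 6: 0.47 * 0.53 = 0.2491
  Item 7: 0.29 * 0.71 = 0.2059
Sum(p_i * q_i) = 0.2304 + 0.1771 + 0.2496 + 0.2379 + 0.2491 + 0.2491 + 0.2059 = 1.5991
KR-20 = (k/(k-1)) * (1 - Sum(p_i*q_i) / Var_total)
= (7/6) * (1 - 1.5991/2.74)
= 1.1667 * 0.4164
KR-20 = 0.4858

0.4858


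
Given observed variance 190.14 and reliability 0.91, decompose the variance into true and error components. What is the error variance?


var_true = rxx * var_obs = 0.91 * 190.14 = 173.0274
var_error = var_obs - var_true
var_error = 190.14 - 173.0274
var_error = 17.1126

17.1126


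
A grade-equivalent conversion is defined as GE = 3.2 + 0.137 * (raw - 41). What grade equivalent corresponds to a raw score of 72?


raw - median = 72 - 41 = 31
slope * diff = 0.137 * 31 = 4.247
GE = 3.2 + 4.247
GE = 7.447

7.447


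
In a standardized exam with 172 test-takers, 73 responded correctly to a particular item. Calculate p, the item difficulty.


Item difficulty p = number correct / total examinees
p = 73 / 172
p = 0.4244

0.4244


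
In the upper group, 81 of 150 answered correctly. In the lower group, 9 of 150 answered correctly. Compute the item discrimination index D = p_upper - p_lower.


p_upper = 81/150 = 0.54
p_lower = 9/150 = 0.06
D = 0.54 - 0.06 = 0.48

0.48


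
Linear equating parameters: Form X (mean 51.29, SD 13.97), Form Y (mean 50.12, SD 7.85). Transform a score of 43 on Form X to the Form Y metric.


slope = SD_Y / SD_X = 7.85 / 13.97 ~ 0.5619
intercept = mean_Y - slope * mean_X = 50.12 - (7.85 / 13.97) * 51.29 ~ 21.2992
Y = slope * X + intercept. To avoid rounding drift from the rounded slope/intercept, evaluate the equivalent form Y = mean_Y + SD_Y * (X - mean_X) / SD_X at full precision:
Y = 50.12 + 7.85 * (43 - 51.29) / 13.97
Y = 50.12 - 7.85 * 8.29 / 13.97
Y = 50.12 - 65.0765 / 13.97
Y = 50.12 - 4.6583
Y = 45.4617

45.4617


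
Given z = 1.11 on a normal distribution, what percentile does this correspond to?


CDF(z) = 0.5 * (1 + erf(z/sqrt(2)))
erf(0.7849) = 0.733
CDF = 0.8665
Percentile rank = 0.8665 * 100 = 86.65

86.65


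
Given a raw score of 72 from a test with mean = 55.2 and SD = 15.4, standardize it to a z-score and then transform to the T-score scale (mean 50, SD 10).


z = (X - mean) / SD = (72 - 55.2) / 15.4
z = 16.8 / 15.4
z = 1.0909
T-score = T = 50 + 10z
Carry z at full precision (z = 16.8 / 15.4) into the conversion:
T-score = 50 + 10 * (16.8 / 15.4) = 50 + 168 / 15.4
T-score = 50 + 10.9091
T-score = 60.9091

60.9091


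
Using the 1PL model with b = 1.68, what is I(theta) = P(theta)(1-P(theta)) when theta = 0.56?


P = 1/(1+exp(-(0.56-1.68))) = 0.246
I = P*(1-P) = 0.246 * 0.754
I = 0.1855

0.1855


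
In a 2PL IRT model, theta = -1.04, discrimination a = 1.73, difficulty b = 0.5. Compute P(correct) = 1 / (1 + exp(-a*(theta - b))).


a*(theta - b) = 1.73 * (-1.04 - 0.5) = -2.6642
exp(--2.6642) = 14.3565
P = 1 / (1 + 14.3565)
P = 0.0651

0.0651


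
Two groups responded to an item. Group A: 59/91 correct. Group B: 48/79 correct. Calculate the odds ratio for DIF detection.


Odds_A = 59/32 = 1.8438
Odds_B = 48/31 = 1.5484
OR = Odds_A / Odds_B = 1.8438 / 1.5484
Exactly, OR = (59 * 31) / (32 * 48) = 1829 / 1536
OR = 1.1908

1.1908


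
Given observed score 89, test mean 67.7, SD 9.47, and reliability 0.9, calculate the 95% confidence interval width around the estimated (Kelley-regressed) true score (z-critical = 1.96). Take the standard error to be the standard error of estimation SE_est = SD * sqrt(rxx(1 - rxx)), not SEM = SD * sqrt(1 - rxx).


True score estimate = 0.9*89 + 0.1*67.7 = 86.87
SE_est = SD * sqrt(rxx * (1 - rxx)) = 9.47 * sqrt(0.9 * 0.1) = 9.47 * sqrt(0.09) = 2.841
CI = T_est +/- z * SE_est, so width = 2 * z * SE_est = 2 * 1.96 * 2.841
Width = 11.1367

11.1367


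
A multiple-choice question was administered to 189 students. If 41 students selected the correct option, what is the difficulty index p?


Item difficulty p = number correct / total examinees
p = 41 / 189
p = 0.2169

0.2169


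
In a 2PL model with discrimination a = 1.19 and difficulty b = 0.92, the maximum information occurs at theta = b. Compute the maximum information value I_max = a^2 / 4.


For 2PL, max info at theta = b = 0.92
I_max = a^2 / 4 = 1.19^2 / 4
= 1.4161 / 4
I_max = 0.354

0.354


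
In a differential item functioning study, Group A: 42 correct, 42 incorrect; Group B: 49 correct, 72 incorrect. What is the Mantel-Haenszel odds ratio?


Odds_A = 42/42 = 1.0
Odds_B = 49/72 = 0.6806
OR = Odds_A / Odds_B = 1.0 / 0.6806
Exactly, OR = (42 * 72) / (42 * 49) = 3024 / 2058
OR = 1.4694

1.4694


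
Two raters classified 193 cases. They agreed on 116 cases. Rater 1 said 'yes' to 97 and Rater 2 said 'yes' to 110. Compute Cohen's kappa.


P_o = 116/193 = 0.601036
P_e = (97*110 + 96*83) / 37249 = 0.500362
kappa = (P_o - P_e) / (1 - P_e)
kappa = (0.601036 - 0.500362) / (1 - 0.500362)
kappa = 0.2015

0.2015


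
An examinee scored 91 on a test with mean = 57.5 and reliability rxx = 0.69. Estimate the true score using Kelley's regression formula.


T_est = rxx * X + (1 - rxx) * mean
T_est = 0.69 * 91 + 0.31 * 57.5
T_est = 62.79 + 17.825
T_est = 80.615

80.615


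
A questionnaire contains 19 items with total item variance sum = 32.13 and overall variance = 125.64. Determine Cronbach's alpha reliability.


alpha = (k/(k-1)) * (1 - sum(si^2)/s_total^2)
= (19/18) * (1 - 32.13/125.64)
alpha = 0.7856

0.7856


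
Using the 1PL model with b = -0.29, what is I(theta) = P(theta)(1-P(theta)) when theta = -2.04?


P = 1/(1+exp(-(-2.04--0.29))) = 0.148
I = P*(1-P) = 0.148 * 0.852
I = 0.1261

0.1261


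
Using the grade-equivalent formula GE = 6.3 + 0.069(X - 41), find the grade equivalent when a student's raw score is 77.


raw - median = 77 - 41 = 36
slope * diff = 0.069 * 36 = 2.484
GE = 6.3 + 2.484
GE = 8.784

8.784


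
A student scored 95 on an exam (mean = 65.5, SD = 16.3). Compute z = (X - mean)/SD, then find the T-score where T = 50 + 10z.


z = (X - mean) / SD = (95 - 65.5) / 16.3
z = 29.5 / 16.3
z = 1.8098
T-score = T = 50 + 10z
Carry z at full precision (z = 29.5 / 16.3) into the conversion:
T-score = 50 + 10 * (29.5 / 16.3) = 50 + 295 / 16.3
T-score = 50 + 18.0982
T-score = 68.0982

68.0982


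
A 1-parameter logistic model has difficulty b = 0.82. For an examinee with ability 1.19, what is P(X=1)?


theta - b = 1.19 - 0.82 = 0.37
exp(-(theta - b)) = exp(-0.37) = 0.6907
P = 1 / (1 + 0.6907)
P = 0.5915

0.5915


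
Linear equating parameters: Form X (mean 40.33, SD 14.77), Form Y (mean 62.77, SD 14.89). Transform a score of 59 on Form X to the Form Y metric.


slope = SD_Y / SD_X = 14.89 / 14.77 ~ 1.0081
intercept = mean_Y - slope * mean_X = 62.77 - (14.89 / 14.77) * 40.33 ~ 22.1123
Y = slope * X + intercept. To avoid rounding drift from the rounded slope/intercept, evaluate the equivalent form Y = mean_Y + SD_Y * (X - mean_X) / SD_X at full precision:
Y = 62.77 + 14.89 * (59 - 40.33) / 14.77
Y = 62.77 + 14.89 * 18.67 / 14.77
Y = 62.77 + 277.9963 / 14.77
Y = 62.77 + 18.8217
Y = 81.5917

81.5917


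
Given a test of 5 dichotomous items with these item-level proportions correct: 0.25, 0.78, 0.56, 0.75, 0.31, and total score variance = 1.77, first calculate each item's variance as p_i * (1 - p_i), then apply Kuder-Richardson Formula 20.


For each item, compute p_i * q_i:
  Item 1: 0.25 * 0.75 = 0.1875
  Item 2: 0.78 * 0.22 = 0.1716
  Item 3: 0.56 * 0.44 = 0.2464
  Item 4: 0.75 * 0.25 = 0.1875
  Item 5: 0.31 * 0.69 = 0.2139
Sum(p_i * q_i) = 0.1875 + 0.1716 + 0.2464 + 0.1875 + 0.2139 = 1.0069
KR-20 = (k/(k-1)) * (1 - Sum(p_i*q_i) / Var_total)
= (5/4) * (1 - 1.0069/1.77)
= 1.25 * 0.4311
KR-20 = 0.5389

0.5389


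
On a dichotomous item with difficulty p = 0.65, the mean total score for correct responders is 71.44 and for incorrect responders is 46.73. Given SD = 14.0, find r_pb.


q = 1 - p = 0.35
rpb = ((M1 - M0) / SD) * sqrt(p * q)
rpb = ((71.44 - 46.73) / 14.0) * sqrt(0.65 * 0.35)
rpb = 0.8419

0.8419


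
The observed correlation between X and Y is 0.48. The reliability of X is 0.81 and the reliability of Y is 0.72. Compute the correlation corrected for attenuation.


r_corrected = rxy / sqrt(rxx * ryy)
= 0.48 / sqrt(0.81 * 0.72)
= 0.48 / sqrt(0.5832)
= 0.48 / 0.763675
r_corrected = 0.6285

0.6285


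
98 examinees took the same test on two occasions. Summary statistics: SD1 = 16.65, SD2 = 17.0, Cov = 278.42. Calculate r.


r = cov(X,Y) / (SD_X * SD_Y)
r = 278.42 / (16.65 * 17.0)
r = 278.42 / 283.05
r = 0.9836

0.9836


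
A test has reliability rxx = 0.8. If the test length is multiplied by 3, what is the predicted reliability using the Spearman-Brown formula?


r_new = (n * rxx) / (1 + (n-1) * rxx)
r_new = (3 * 0.8) / (1 + 2 * 0.8)
r_new = 2.4 / 2.6
r_new = 0.9231

0.9231


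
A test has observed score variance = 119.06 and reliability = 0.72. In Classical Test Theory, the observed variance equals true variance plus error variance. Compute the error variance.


var_true = rxx * var_obs = 0.72 * 119.06 = 85.7232
var_error = var_obs - var_true
var_error = 119.06 - 85.7232
var_error = 33.3368

33.3368


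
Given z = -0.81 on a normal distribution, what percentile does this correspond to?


CDF(z) = 0.5 * (1 + erf(z/sqrt(2)))
erf(-0.5728) = -0.5821
CDF = 0.209
Percentile rank = 0.209 * 100 = 20.9

20.9


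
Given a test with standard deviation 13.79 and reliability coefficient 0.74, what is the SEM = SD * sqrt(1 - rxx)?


SEM = SD * sqrt(1 - rxx)
SEM = 13.79 * sqrt(1 - 0.74)
SEM = 13.79 * sqrt(0.26) = 13.79 * 0.509902
SEM = 7.0315

7.0315


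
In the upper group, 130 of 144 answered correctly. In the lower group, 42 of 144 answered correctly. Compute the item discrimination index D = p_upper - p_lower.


p_upper = 130/144 = 0.9028
p_lower = 42/144 = 0.2917
D = 0.9028 - 0.2917 = 0.6111

0.6111


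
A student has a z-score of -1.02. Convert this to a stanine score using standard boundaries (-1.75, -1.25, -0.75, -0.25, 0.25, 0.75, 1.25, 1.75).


Stanine boundaries: [-1.75, -1.25, -0.75, -0.25, 0.25, 0.75, 1.25, 1.75]
z = -1.02
Check each boundary:
  z >= -1.75 -> could be stanine 2
  z >= -1.25 -> could be stanine 3
  z < -0.75
  z < -0.25
  z < 0.25
  z < 0.75
  z < 1.25
  z < 1.75
Highest qualifying boundary gives stanine = 3

3


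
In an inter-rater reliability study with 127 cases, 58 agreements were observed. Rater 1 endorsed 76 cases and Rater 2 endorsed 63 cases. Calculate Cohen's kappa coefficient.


P_o = 58/127 = 0.456693
P_e = (76*63 + 51*64) / 16129 = 0.499225
kappa = (P_o - P_e) / (1 - P_e)
kappa = (0.456693 - 0.499225) / (1 - 0.499225)
kappa = -0.0849

-0.0849


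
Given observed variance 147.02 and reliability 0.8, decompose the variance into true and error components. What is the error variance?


var_true = rxx * var_obs = 0.8 * 147.02 = 117.616
var_error = var_obs - var_true
var_error = 147.02 - 117.616
var_error = 29.404

29.404


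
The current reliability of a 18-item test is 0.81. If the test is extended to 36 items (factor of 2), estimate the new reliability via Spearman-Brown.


r_new = (n * rxx) / (1 + (n-1) * rxx)
r_new = (2 * 0.81) / (1 + 1 * 0.81)
r_new = 1.62 / 1.81
r_new = 0.895

0.895


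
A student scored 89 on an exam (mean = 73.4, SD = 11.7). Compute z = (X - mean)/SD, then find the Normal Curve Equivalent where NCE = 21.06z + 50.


z = (X - mean) / SD = (89 - 73.4) / 11.7
z = 15.6 / 11.7
z = 1.3333
NCE = NCE = 21.06z + 50
Carry z at full precision (z = 15.6 / 11.7) into the conversion:
NCE = 21.06 * (15.6 / 11.7) + 50 = 328.536 / 11.7 + 50
NCE = 28.08 + 50
NCE = 78.08

78.08


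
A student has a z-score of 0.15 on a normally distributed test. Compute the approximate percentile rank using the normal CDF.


CDF(z) = 0.5 * (1 + erf(z/sqrt(2)))
erf(0.1061) = 0.1192
CDF = 0.5596
Percentile rank = 0.5596 * 100 = 55.96

55.96


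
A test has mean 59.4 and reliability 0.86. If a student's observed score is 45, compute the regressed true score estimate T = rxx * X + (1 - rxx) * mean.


T_est = rxx * X + (1 - rxx) * mean
T_est = 0.86 * 45 + 0.14 * 59.4
T_est = 38.7 + 8.316
T_est = 47.016

47.016


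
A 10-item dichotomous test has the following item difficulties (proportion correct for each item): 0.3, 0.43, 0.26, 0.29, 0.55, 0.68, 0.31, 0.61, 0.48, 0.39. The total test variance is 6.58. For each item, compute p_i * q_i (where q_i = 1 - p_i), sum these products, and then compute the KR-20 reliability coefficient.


For each item, compute p_i * q_i:
  Item 1: 0.3 * 0.7 = 0.21
  Item 2: 0.43 * 0.57 = 0.2451
  Item 3: 0.26 * 0.74 = 0.1924
  Item 4: 0.29 * 0.71 = 0.2059
  Item 5: 0.55 * 0.45 = 0.2475
  Item 6: 0.68 * 0.32 = 0.2176
  Item 7: 0.31 * 0.69 = 0.2139
  Item 8: 0.61 * 0.39 = 0.2379
  Item 9: 0.48 * 0.52 = 0.2496
  Item 10: 0.39 * 0.61 = 0.2379
Sum(p_i * q_i) = 0.21 + 0.2451 + 0.1924 + 0.2059 + 0.2475 + 0.2176 + 0.2139 + 0.2379 + 0.2496 + 0.2379 = 2.2578
KR-20 = (k/(k-1)) * (1 - Sum(p_i*q_i) / Var_total)
= (10/9) * (1 - 2.2578/6.58)
= 1.1111 * 0.6569
KR-20 = 0.7299

0.7299


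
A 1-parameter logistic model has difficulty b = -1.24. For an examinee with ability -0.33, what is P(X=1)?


theta - b = -0.33 - -1.24 = 0.91
exp(-(theta - b)) = exp(-0.91) = 0.4025
P = 1 / (1 + 0.4025)
P = 0.713

0.713


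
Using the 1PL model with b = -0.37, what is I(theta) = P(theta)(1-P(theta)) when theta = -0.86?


P = 1/(1+exp(-(-0.86--0.37))) = 0.3799
I = P*(1-P) = 0.3799 * 0.6201
I = 0.2356

0.2356


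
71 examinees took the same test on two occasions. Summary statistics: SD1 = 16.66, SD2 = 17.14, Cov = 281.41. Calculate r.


r = cov(X,Y) / (SD_X * SD_Y)
r = 281.41 / (16.66 * 17.14)
r = 281.41 / 285.5524
r = 0.9855

0.9855


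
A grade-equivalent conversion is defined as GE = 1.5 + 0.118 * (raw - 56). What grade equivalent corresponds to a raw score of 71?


raw - median = 71 - 56 = 15
slope * diff = 0.118 * 15 = 1.77
GE = 1.5 + 1.77
GE = 3.27

3.27


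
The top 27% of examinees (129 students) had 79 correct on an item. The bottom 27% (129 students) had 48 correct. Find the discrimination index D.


p_upper = 79/129 = 0.6124
p_lower = 48/129 = 0.3721
D = 0.6124 - 0.3721 = 0.2403

0.2403


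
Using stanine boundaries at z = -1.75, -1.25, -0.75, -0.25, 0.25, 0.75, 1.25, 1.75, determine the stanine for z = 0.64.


Stanine boundaries: [-1.75, -1.25, -0.75, -0.25, 0.25, 0.75, 1.25, 1.75]
z = 0.64
Check each boundary:
  z >= -1.75 -> could be stanine 2
  z >= -1.25 -> could be stanine 3
  z >= -0.75 -> could be stanine 4
  z >= -0.25 -> could be stanine 5
  z >= 0.25 -> could be stanine 6
  z < 0.75
  z < 1.25
  z < 1.75
Highest qualifying boundary gives stanine = 6

6


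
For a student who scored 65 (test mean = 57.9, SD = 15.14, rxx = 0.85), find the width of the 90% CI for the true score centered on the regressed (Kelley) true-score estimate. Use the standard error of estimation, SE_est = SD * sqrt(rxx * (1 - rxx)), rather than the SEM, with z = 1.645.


True score estimate = 0.85*65 + 0.15*57.9 = 63.935
SE_est = SD * sqrt(rxx * (1 - rxx)) = 15.14 * sqrt(0.85 * 0.15) = 15.14 * sqrt(0.1275) = 5.406061
CI = T_est +/- z * SE_est, so width = 2 * z * SE_est = 2 * 1.645 * 5.406061
Width = 17.7859

17.7859
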